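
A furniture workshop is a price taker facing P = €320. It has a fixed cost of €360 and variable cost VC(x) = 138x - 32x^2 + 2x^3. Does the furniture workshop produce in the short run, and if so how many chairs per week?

Strip out fixed cost: VC = 138x - 32x^2 + 2x^3. Then AVC = 138 - 32x + 2x^2 and MC = 138 - 64x + 6x^2.
AVC hits its minimum where MC = AVC, at x = 8, giving min AVC = 138 - 32·8 + 2·8^2 = €10.
Because €320 ≥ €10, revenue can cover variable cost; the firm operates.
Solving P = MC: -182 - 64x + 6x^2 = 0 ⇒ x = -7/3 or 13. On the upward-sloping branch, x* = 13.
Check: AVC at x = 13 is €60 ≤ P, so revenue covers variable cost.
Profit = P·x − TC = 320·13 − 1140 = €3020.

Produce at x = 13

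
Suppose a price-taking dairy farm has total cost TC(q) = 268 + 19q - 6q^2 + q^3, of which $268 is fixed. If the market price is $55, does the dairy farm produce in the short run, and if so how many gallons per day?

From TC, MC = TC'(q) = 19 - 12q + 3q^2 and AVC = VC/q = 19 - 6q + q^2.
AVC hits its minimum where MC = AVC, at q = 3, giving min AVC = 19 - 6·3 + 3^2 = $10.
Because $55 ≥ $10, revenue can cover variable cost; the firm operates.
P = MC gives -36 - 12q + 3q^2 = 0, with roots -2 and 6. Take the larger (rising MC): q* = 6.
Check: AVC at q = 6 is $19 ≤ P, so revenue covers variable cost.
Profit = P·q − TC = 55·6 − 382 = -$52, a loss, but smaller than the $268 fixed cost the firm would lose by shutting down.

Produce at q = 6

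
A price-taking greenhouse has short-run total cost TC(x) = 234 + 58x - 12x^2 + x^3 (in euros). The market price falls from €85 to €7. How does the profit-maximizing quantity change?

Output falls from 9 to 0 (the firm shuts down)

AVC = 58 - 12x + x^2, minimized at x = 6 where min AVC = €22. MC = 58 - 24x + 3x^2.
With P = €85 above the shutdown price, P = MC gives x = 9.
At P = €7 < min AVC = €22, price no longer covers variable cost at any output, so the firm shuts down: x = 0.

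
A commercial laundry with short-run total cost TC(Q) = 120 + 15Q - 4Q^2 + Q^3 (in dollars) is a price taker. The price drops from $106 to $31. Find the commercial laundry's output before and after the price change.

Output falls from 7 to 4

AVC = 15 - 4Q + Q^2, minimized at Q = 2 where min AVC = $11. MC = 15 - 8Q + 3Q^2.
At P = $106 ≥ min AVC, set P = MC on the rising branch: Q = 7.
At P = $31 ≥ min AVC, set P = MC: Q = 4. The firm stays open but cuts output.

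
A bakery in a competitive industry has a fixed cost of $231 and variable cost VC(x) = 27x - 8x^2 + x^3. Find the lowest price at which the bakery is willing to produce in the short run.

$11 per unit

The shutdown price is the minimum of AVC. VC = 27x - 8x^2 + x^3, so AVC = 27 - 8x + x^2.
At the minimum of AVC, MC = AVC. MC = 27 - 16x + 3x^2; setting MC = AVC gives 2x^2 - 8x = 0, so x = 4. min AVC = 11.
So the shutdown price is $11.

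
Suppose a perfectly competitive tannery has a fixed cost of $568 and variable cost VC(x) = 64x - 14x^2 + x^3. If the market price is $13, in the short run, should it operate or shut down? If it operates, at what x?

Variable cost is VC = 64x - 14x^2 + x^3, so AVC = VC/x = 64 - 14x + x^2 and MC = dTC/dx = 64 - 28x + 3x^2.
AVC hits its minimum where MC = AVC, at x = 7, giving min AVC = 64 - 14·7 + 7^2 = $15.
Since P = $13 < min AVC = $15, price fails to cover variable cost at any output.
The firm minimizes its loss by shutting down and losing only its fixed cost of $568.

Shut down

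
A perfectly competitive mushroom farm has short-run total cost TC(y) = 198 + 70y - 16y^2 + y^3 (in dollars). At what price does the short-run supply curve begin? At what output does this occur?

The shutdown price is the minimum of AVC. VC = 70y - 16y^2 + y^3, so AVC = 70 - 16y + y^2.
At the minimum of AVC, MC = AVC. MC = 70 - 32y + 3y^2; setting MC = AVC gives 2y^2 - 16y = 0, so y = 8. min AVC = 6.
So the shutdown price is $6.

$6 per unit, at y = 8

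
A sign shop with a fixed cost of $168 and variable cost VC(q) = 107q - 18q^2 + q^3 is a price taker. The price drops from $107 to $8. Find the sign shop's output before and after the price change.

MC = 107 - 36q + 3q^2; the shutdown threshold is min AVC = $26 (at q = 9).
At P = $107 ≥ min AVC, set P = MC on the rising branch: q = 12.
At P = $8 < min AVC = $26, price no longer covers variable cost at any output, so the firm shuts down: q = 0.

Output falls from 12 to 0 (the firm shuts down)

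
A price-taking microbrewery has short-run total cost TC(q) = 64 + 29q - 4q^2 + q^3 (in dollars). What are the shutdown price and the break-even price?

AVC = 29 - 4q + q^2; minimized at q = 2, giving min AVC = $25. That is the shutdown price.
ATC = 64/q + 29 - 4q + q^2. Setting dATC/dq = −64/q^2 − 4 + 2q = 0 gives q = 4 (since 2·4^3 − 4·4^2 = 64).
min ATC = 64/4 + 29 − 4·4 + 4^2 = $45. That is the break-even price.
Between these two prices the firm operates at a loss; above $45 it earns a profit.

Shutdown price = $25; break-even price = $45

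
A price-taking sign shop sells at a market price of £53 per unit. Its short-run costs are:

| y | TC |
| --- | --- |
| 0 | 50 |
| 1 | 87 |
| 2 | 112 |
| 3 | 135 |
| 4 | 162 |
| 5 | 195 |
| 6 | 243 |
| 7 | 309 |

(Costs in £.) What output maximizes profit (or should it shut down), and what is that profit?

y = 6; profit = £75

Compute π = P·y − TC at each output: y=0: -50; y=1: -34; y=2: -6; y=3: 24; y=4: 50; y=5: 70; y=6: 75; y=7: 62.
Profit is maximized at y = 6. AVC there is 193/6 = £32.17 ≤ P, so producing beats shutting down (which would give -£50).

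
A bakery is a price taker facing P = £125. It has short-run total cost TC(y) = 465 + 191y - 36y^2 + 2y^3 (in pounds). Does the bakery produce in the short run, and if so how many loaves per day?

Variable cost is VC = 191y - 36y^2 + 2y^3, so AVC = VC/y = 191 - 36y + 2y^2 and MC = dTC/dy = 191 - 72y + 6y^2.
AVC is minimized where dAVC/dy = -36 + 4y = 0, at y = 9; min AVC = 191 - 36·9 + 2·9^2 = £29.
Because £125 ≥ £29, revenue can cover variable cost; the firm operates.
Solving P = MC: 66 - 72y + 6y^2 = 0 ⇒ y = 1 or 11. On the upward-sloping branch, y* = 11.
Check: AVC at y = 11 is £37 ≤ P, so revenue covers variable cost.
Profit = P·y − TC = 125·11 − 872 = £503.

Produce at y = 11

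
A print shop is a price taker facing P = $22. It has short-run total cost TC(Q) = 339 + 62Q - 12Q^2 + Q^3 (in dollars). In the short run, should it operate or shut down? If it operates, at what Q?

Variable cost is VC = 62Q - 12Q^2 + Q^3, so AVC = VC/Q = 62 - 12Q + Q^2 and MC = dTC/dQ = 62 - 24Q + 3Q^2.
AVC hits its minimum where MC = AVC, at Q = 6, giving min AVC = 62 - 12·6 + 6^2 = $26.
P = $22 lies below min AVC = $26; no output level covers variable cost.
Shutting down limits the loss to fixed cost, $339.

Shut down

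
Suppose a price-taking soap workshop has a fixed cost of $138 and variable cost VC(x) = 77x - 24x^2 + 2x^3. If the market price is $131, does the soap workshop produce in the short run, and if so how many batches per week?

Variable cost is VC = 77x - 24x^2 + 2x^3, so AVC = VC/x = 77 - 24x + 2x^2 and MC = dTC/dx = 77 - 48x + 6x^2.
AVC hits its minimum where MC = AVC, at x = 6, giving min AVC = 77 - 24·6 + 2·6^2 = $5.
Because $131 ≥ $5, revenue can cover variable cost; the firm operates.
Set P = MC: 131 = 77 - 48x + 6x^2 → -54 - 48x + 6x^2 = 0. The roots are x = -1 and x = 9; the profit-maximizing output is on the rising part of MC, so x* = 9.
Check: AVC at x = 9 is $23 ≤ P, so revenue covers variable cost.
Profit = P·x − TC = 131·9 − 345 = $834.

Produce at x = 9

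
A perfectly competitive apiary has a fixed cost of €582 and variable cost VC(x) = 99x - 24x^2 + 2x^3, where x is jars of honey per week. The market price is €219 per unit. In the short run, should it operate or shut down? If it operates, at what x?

Strip out fixed cost: VC = 99x - 24x^2 + 2x^3. Then AVC = 99 - 24x + 2x^2 and MC = 99 - 48x + 6x^2.
The AVC parabola has its vertex at x = 24/4 = 6, where AVC = 99 - 24·6 + 2·6^2 = €27.
P = €219 exceeds min AVC = €27, so the firm stays open.
Set P = MC: 219 = 99 - 48x + 6x^2 → -120 - 48x + 6x^2 = 0. The roots are x = -2 and x = 10; the profit-maximizing output is on the rising part of MC, so x* = 10.
Check: AVC at x = 10 is €59 ≤ P, so revenue covers variable cost.
Profit = P·x − TC = 219·10 − 1172 = €1018.

Produce at x = 10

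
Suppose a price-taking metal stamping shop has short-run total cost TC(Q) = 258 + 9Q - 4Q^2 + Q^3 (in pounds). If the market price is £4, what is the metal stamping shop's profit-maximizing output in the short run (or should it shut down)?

Shut down

From TC, MC = TC'(Q) = 9 - 8Q + 3Q^2 and AVC = VC/Q = 9 - 4Q + Q^2.
AVC hits its minimum where MC = AVC, at Q = 2, giving min AVC = 9 - 4·2 + 2^2 = £5.
Since P = £4 < min AVC = £5, price fails to cover variable cost at any output.
Shutting down limits the loss to fixed cost, £258.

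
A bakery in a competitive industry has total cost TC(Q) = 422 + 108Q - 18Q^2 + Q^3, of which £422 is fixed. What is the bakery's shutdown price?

£27 per unit

The firm shuts down when price falls below the minimum of average variable cost. AVC = VC/Q = 108 - 18Q + Q^2.
dAVC/dQ = -18 + 2Q = 0 gives Q = 9. min AVC = 108 - 18·9 + 9^2 = 27.
So the shutdown price is £27.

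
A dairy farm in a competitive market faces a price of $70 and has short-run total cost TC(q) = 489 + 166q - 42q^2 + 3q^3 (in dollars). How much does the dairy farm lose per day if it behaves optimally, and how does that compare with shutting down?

Profit = -$105 at q = 8

AVC = 166 - 42q + 3q^2 has its minimum $19 at q = 7; price $70 clears that bar, so the firm operates.
MC = 166 - 84q + 9q^2. Setting P = MC and taking the root on the rising branch gives q* = 8.
TR = 70·8 = 560. TC = 489 + 176 = 665. Profit = 560 − 665 = -$105.
Shutting down would mean losing the fixed cost of $489, so operating at a loss of $105 is better by $384.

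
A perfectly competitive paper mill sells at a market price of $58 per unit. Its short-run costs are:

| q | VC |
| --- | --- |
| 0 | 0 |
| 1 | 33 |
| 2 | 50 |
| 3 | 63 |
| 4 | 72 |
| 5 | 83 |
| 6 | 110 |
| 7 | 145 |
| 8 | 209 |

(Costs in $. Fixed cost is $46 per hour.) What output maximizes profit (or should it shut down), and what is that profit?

Tabulate TR − TC: q=0: -46; q=1: -21; q=2: 20; q=3: 65; q=4: 114; q=5: 161; q=6: 192; q=7: 215; q=8: 209.
Profit is maximized at q = 7. AVC there is 145/7 = $20.71 ≤ P, so producing beats shutting down (which would give -$46).

q = 7; profit = $215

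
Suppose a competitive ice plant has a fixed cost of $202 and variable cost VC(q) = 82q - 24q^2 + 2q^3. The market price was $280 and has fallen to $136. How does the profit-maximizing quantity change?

AVC = 82 - 24q + 2q^2, minimized at q = 6 where min AVC = $10. MC = 82 - 48q + 6q^2.
With P = $280 above the shutdown price, P = MC gives q = 11.
At P = $136 ≥ min AVC, set P = MC: q = 9. The firm stays open but cuts output.

Output falls from 11 to 9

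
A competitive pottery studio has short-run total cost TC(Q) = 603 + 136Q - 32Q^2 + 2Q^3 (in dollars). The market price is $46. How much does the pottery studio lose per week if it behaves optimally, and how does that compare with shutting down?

AVC = 136 - 32Q + 2Q^2 has its minimum $8 at Q = 8; price $46 clears that bar, so the firm operates.
MC = 136 - 64Q + 6Q^2. Setting P = MC and taking the root on the rising branch gives Q* = 9.
TR = 46·9 = 414. TC = 603 + 90 = 693. Profit = 414 − 693 = -$279.
That loss of $279 beats the $603 the firm would lose by shutting down; producing recovers $324 of fixed cost.

Profit = -$279 at Q = 9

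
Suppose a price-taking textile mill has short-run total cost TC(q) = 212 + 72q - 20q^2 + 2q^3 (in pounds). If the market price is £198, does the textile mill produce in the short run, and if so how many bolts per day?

Variable cost is VC = 72q - 20q^2 + 2q^3, so AVC = VC/q = 72 - 20q + 2q^2 and MC = dTC/dq = 72 - 40q + 6q^2.
AVC hits its minimum where MC = AVC, at q = 5, giving min AVC = 72 - 20·5 + 2·5^2 = £22.
Because £198 ≥ £22, revenue can cover variable cost; the firm operates.
Set P = MC: 198 = 72 - 40q + 6q^2 → -126 - 40q + 6q^2 = 0. The roots are q = -7/3 and q = 9; the profit-maximizing output is on the rising part of MC, so q* = 9.
Check: AVC at q = 9 is £54 ≤ P, so revenue covers variable cost.
Profit = P·q − TC = 198·9 − 698 = £1084.

Produce at q = 9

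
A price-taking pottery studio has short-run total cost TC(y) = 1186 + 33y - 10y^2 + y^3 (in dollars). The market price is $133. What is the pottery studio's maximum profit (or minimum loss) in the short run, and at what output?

AVC = 33 - 10y + y^2; min AVC = $8 at y = 5. Since P = $133 ≥ min AVC, the firm produces.
MC = 33 - 20y + 3y^2. Setting P = MC and taking the root on the rising branch gives y* = 10.
TR = 133·10 = 1330. TC = 1186 + 330 = 1516. Profit = 1330 − 1516 = -$186.
By producing, the firm covers all variable cost plus $1000 of fixed cost; shutting down would lose the full $1186.

Profit = -$186 at y = 10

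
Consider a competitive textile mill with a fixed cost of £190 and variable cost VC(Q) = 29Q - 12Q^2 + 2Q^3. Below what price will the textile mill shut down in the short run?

The firm shuts down when price falls below the minimum of average variable cost. AVC = VC/Q = 29 - 12Q + 2Q^2.
dAVC/dQ = -12 + 4Q = 0 gives Q = 3. min AVC = 29 - 12·3 + 2·3^2 = 11.
The firm shuts down for any P below £11.

£11 per unit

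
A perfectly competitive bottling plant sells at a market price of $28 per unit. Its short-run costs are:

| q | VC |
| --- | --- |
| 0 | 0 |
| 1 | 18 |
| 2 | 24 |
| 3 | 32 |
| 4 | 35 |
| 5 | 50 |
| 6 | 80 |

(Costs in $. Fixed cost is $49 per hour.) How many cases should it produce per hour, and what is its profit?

Profit at each row (π = 28q − TC): q=0: -49; q=1: -39; q=2: -17; q=3: 3; q=4: 28; q=5: 41; q=6: 39.
Profit is maximized at q = 5. AVC there is 50/5 = $10 ≤ P, so producing beats shutting down (which would give -$49).

q = 5; profit = $41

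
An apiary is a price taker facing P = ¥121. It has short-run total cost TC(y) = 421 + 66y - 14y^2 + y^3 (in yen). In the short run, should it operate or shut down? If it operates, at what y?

Strip out fixed cost: VC = 66y - 14y^2 + y^3. Then AVC = 66 - 14y + y^2 and MC = 66 - 28y + 3y^2.
AVC is minimized where dAVC/dy = -14 + 2y = 0, at y = 7; min AVC = 66 - 14·7 + 7^2 = ¥17.
P = ¥121 exceeds min AVC = ¥17, so the firm stays open.
Solving P = MC: -55 - 28y + 3y^2 = 0 ⇒ y = -5/3 or 11. On the upward-sloping branch, y* = 11.
Check: AVC at y = 11 is ¥33 ≤ P, so revenue covers variable cost.
Profit = P·y − TC = 121·11 − 784 = ¥547.

Produce at y = 11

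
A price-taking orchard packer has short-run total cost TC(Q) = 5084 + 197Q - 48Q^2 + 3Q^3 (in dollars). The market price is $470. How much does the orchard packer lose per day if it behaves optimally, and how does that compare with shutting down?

Profit = -$14 at Q = 13

AVC = 197 - 48Q + 3Q^2; min AVC = $5 at Q = 8. Since P = $470 ≥ min AVC, the firm produces.
MC = 197 - 96Q + 9Q^2. Setting P = MC and taking the root on the rising branch gives Q* = 13.
TR = 470·13 = 6110. TC = 5084 + 1040 = 6124. Profit = 6110 − 6124 = -$14.
Shutting down would mean losing the fixed cost of $5084, so operating at a loss of $14 is better by $5070.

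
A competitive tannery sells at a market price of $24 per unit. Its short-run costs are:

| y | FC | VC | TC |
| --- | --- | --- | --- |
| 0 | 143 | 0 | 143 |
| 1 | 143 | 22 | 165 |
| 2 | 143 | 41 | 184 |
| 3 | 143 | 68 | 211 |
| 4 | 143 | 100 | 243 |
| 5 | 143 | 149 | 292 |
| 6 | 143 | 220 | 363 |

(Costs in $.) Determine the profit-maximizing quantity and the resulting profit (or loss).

y = 2; profit = -$136

Profit at each row (π = 24y − TC): y=0: -143; y=1: -141; y=2: -136; y=3: -139; y=4: -147; y=5: -172; y=6: -219.
Profit is maximized at y = 2. AVC there is 41/2 = $20.50 ≤ P, so producing beats shutting down (which would give -$143).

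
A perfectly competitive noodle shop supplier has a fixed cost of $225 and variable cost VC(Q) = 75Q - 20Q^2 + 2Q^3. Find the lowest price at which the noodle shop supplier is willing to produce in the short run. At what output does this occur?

The firm shuts down when price falls below the minimum of average variable cost. AVC = VC/Q = 75 - 20Q + 2Q^2.
dAVC/dQ = -20 + 4Q = 0 gives Q = 5. min AVC = 75 - 20·5 + 2·5^2 = 25.
So the shutdown price is $25.

$25 per unit, at Q = 5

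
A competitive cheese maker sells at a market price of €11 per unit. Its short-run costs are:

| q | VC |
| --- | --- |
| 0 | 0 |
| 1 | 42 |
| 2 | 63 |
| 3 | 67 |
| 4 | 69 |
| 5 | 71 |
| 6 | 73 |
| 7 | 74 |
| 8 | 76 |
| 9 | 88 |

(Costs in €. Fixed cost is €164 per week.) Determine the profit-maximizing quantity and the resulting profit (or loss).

Profit at each row (π = 11q − TC): q=0: -164; q=1: -195; q=2: -205; q=3: -198; q=4: -189; q=5: -180; q=6: -171; q=7: -161; q=8: -152; q=9: -153.
Profit is maximized at q = 8. AVC there is 76/8 = €9.50 ≤ P, so producing beats shutting down (which would give -€164).

q = 8; profit = -€152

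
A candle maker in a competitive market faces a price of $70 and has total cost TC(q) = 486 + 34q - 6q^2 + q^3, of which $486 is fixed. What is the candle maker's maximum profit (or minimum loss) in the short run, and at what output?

Profit = -$270 at q = 6

AVC = 34 - 6q + q^2 has its minimum $25 at q = 3; price $70 clears that bar, so the firm operates.
MC = 34 - 12q + 3q^2. Setting P = MC and taking the root on the rising branch gives q* = 6.
TR = 70·6 = 420. TC = 486 + 204 = 690. Profit = 420 − 690 = -$270.
That loss of $270 beats the $486 the firm would lose by shutting down; producing recovers $216 of fixed cost.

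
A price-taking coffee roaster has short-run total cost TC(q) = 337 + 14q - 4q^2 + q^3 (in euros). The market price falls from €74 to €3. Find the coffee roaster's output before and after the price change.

MC = 14 - 8q + 3q^2; the shutdown threshold is min AVC = €10 (at q = 2).
At P = €74 ≥ min AVC, set P = MC on the rising branch: q = 6.
At P = €3 < min AVC = €10, price no longer covers variable cost at any output, so the firm shuts down: q = 0.

Output falls from 6 to 0 (the firm shuts down)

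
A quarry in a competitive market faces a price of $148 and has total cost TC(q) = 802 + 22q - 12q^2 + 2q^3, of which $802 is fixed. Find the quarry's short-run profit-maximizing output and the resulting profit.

AVC = 22 - 12q + 2q^2 has its minimum $4 at q = 3; price $148 clears that bar, so the firm operates.
MC = 22 - 24q + 6q^2. Setting P = MC and taking the root on the rising branch gives q* = 7.
TR = 148·7 = 1036. TC = 802 + 252 = 1054. Profit = 1036 − 1054 = -$18.
That loss of $18 beats the $802 the firm would lose by shutting down; producing recovers $784 of fixed cost.

Profit = -$18 at q = 7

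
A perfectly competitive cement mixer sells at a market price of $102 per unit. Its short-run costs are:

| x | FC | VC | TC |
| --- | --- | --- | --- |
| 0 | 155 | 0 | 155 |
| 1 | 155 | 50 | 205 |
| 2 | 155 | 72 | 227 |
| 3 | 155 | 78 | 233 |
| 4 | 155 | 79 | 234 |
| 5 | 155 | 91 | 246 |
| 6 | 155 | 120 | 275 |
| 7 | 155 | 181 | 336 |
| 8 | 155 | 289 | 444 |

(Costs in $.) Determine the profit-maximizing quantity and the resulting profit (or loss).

Profit at each row (π = 102x − TC): x=0: -155; x=1: -103; x=2: -23; x=3: 73; x=4: 174; x=5: 264; x=6: 337; x=7: 378; x=8: 372.
Profit is maximized at x = 7. AVC there is 181/7 = $25.86 ≤ P, so producing beats shutting down (which would give -$155).

x = 7; profit = $378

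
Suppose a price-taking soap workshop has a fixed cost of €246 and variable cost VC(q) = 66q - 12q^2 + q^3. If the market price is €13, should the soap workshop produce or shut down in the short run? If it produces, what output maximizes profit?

Strip out fixed cost: VC = 66q - 12q^2 + q^3. Then AVC = 66 - 12q + q^2 and MC = 66 - 24q + 3q^2.
AVC hits its minimum where MC = AVC, at q = 6, giving min AVC = 66 - 12·6 + 6^2 = €30.
Since P = €13 < min AVC = €30, price fails to cover variable cost at any output.
Best response: produce nothing and absorb the €246 fixed cost.

Shut down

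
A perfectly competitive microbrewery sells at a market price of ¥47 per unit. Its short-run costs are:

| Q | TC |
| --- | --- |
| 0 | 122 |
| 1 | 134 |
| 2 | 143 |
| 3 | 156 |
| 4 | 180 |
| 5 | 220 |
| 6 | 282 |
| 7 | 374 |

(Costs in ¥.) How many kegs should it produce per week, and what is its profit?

Q = 5; profit = ¥15

Profit at each row (π = 47Q − TC): Q=0: -122; Q=1: -87; Q=2: -49; Q=3: -15; Q=4: 8; Q=5: 15; Q=6: 0; Q=7: -45.
Profit is maximized at Q = 5. AVC there is 98/5 = ¥19.60 ≤ P, so producing beats shutting down (which would give -¥122).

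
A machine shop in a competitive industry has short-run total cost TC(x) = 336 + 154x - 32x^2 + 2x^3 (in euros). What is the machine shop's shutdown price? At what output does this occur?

Short-run supply begins at min AVC. From VC = 154x - 32x^2 + 2x^3, AVC = 154 - 32x + 2x^2.
At the minimum of AVC, MC = AVC. MC = 154 - 64x + 6x^2; setting MC = AVC gives 4x^2 - 32x = 0, so x = 8. min AVC = 26.
The firm shuts down for any P below €26.

€26 per unit, at x = 8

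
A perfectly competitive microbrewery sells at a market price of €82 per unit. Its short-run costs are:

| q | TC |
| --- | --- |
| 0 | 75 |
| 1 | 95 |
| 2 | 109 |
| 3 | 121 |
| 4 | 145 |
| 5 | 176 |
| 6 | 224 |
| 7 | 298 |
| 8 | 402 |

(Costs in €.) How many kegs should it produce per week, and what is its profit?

q = 7; profit = €276

Profit at each row (π = 82q − TC): q=0: -75; q=1: -13; q=2: 55; q=3: 125; q=4: 183; q=5: 234; q=6: 268; q=7: 276; q=8: 254.
Profit is maximized at q = 7. AVC there is 223/7 = €31.86 ≤ P, so producing beats shutting down (which would give -€75).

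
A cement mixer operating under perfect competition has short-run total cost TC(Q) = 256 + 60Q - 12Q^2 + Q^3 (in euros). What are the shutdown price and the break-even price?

Shutdown price = min AVC. AVC = 60 - 12Q + Q^2, with vertex at Q = 6 and minimum €24.
ATC = 256/Q + 60 - 12Q + Q^2. Setting dATC/dQ = −256/Q^2 − 12 + 2Q = 0 gives Q = 8 (since 2·8^3 − 12·8^2 = 256).
min ATC = 256/8 + 60 − 12·8 + 8^2 = €60. That is the break-even price.
For €24 ≤ P < €60 the firm produces at a loss; below €24 it shuts down.

Shutdown price = €24; break-even price = €60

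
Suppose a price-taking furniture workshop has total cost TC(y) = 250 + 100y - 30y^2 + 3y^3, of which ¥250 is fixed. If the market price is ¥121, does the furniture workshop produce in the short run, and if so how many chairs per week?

Produce at y = 7

Variable cost is VC = 100y - 30y^2 + 3y^3, so AVC = VC/y = 100 - 30y + 3y^2 and MC = dTC/dy = 100 - 60y + 9y^2.
AVC is minimized where dAVC/dy = -30 + 6y = 0, at y = 5; min AVC = 100 - 30·5 + 3·5^2 = ¥25.
Since P = ¥121 ≥ min AVC = ¥25, price covers variable cost and the firm should produce.
P = MC gives -21 - 60y + 9y^2 = 0, with roots -1/3 and 7. Take the larger (rising MC): y* = 7.
Check: AVC at y = 7 is ¥37 ≤ P, so revenue covers variable cost.
Profit = P·y − TC = 121·7 − 509 = ¥338.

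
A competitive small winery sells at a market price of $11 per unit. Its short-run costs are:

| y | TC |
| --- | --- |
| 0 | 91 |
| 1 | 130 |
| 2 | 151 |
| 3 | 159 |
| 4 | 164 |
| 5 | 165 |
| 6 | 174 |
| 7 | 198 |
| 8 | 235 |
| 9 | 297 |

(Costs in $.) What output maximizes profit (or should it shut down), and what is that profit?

Profit at each row (π = 11y − TC): y=0: -91; y=1: -119; y=2: -129; y=3: -126; y=4: -120; y=5: -110; y=6: -108; y=7: -121; y=8: -147; y=9: -198.
Profit is highest at y = 0. Equivalently, the lowest AVC in the table is 83/6 ≈ $13.83 at y = 6, and P = $11 falls below it — price never covers variable cost, so the firm shuts down and loses only its fixed cost.

y = 0 (shut down); profit = -$91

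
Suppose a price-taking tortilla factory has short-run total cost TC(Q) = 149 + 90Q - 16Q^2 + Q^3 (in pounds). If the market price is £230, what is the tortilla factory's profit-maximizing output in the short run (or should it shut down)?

Variable cost is VC = 90Q - 16Q^2 + Q^3, so AVC = VC/Q = 90 - 16Q + Q^2 and MC = dTC/dQ = 90 - 32Q + 3Q^2.
The AVC parabola has its vertex at Q = 16/2 = 8, where AVC = 90 - 16·8 + 8^2 = £26.
Since P = £230 ≥ min AVC = £26, price covers variable cost and the firm should produce.
Solving P = MC: -140 - 32Q + 3Q^2 = 0 ⇒ Q = -10/3 or 14. On the upward-sloping branch, Q* = 14.
Check: AVC at Q = 14 is £62 ≤ P, so revenue covers variable cost.
Profit = P·Q − TC = 230·14 − 1017 = £2203.

Produce at Q = 14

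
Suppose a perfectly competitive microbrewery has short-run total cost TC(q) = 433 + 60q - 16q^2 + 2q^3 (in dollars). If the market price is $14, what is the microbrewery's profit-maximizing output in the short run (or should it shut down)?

From TC, MC = TC'(q) = 60 - 32q + 6q^2 and AVC = VC/q = 60 - 16q + 2q^2.
AVC hits its minimum where MC = AVC, at q = 4, giving min AVC = 60 - 16·4 + 2·4^2 = $28.
Since P = $14 < min AVC = $28, price fails to cover variable cost at any output.
The firm minimizes its loss by shutting down and losing only its fixed cost of $433.

Shut down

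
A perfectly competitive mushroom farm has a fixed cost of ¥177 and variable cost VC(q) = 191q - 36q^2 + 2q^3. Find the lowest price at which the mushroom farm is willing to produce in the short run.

¥29 per unit

Short-run supply begins at min AVC. From VC = 191q - 36q^2 + 2q^3, AVC = 191 - 36q + 2q^2.
At the minimum of AVC, MC = AVC. MC = 191 - 72q + 6q^2; setting MC = AVC gives 4q^2 - 36q = 0, so q = 9. min AVC = 29.
So the shutdown price is ¥29.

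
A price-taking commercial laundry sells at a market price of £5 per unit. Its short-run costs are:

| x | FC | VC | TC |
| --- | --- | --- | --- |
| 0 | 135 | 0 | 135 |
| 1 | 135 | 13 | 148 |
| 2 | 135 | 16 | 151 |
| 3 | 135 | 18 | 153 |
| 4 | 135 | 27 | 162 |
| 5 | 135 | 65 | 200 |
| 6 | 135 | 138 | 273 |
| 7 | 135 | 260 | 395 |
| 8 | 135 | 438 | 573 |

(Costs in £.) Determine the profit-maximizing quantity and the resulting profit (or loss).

Tabulate TR − TC: x=0: -135; x=1: -143; x=2: -141; x=3: -138; x=4: -142; x=5: -175; x=6: -243; x=7: -360; x=8: -533.
Profit is highest at x = 0. Equivalently, the lowest AVC in the table is 18/3 ≈ £6 at x = 3, and P = £5 falls below it — price never covers variable cost, so the firm shuts down and loses only its fixed cost.

x = 0 (shut down); profit = -£135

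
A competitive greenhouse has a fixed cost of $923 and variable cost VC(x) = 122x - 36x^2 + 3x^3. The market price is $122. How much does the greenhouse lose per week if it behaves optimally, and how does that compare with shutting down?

AVC = 122 - 36x + 3x^2 has its minimum $14 at x = 6; price $122 clears that bar, so the firm operates.
With MC = 122 - 72x + 9x^2, P = MC on the upward-sloping part at x* = 8.
TR = 122·8 = 976. TC = 923 + 208 = 1131. Profit = 976 − 1131 = -$155.
That loss of $155 beats the $923 the firm would lose by shutting down; producing recovers $768 of fixed cost.

Profit = -$155 at x = 8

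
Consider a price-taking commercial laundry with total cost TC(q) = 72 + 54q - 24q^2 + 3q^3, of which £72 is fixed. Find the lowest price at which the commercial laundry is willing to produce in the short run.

The shutdown price is the minimum of AVC. VC = 54q - 24q^2 + 3q^3, so AVC = 54 - 24q + 3q^2.
At the minimum of AVC, MC = AVC. MC = 54 - 48q + 9q^2; setting MC = AVC gives 6q^2 - 24q = 0, so q = 4. min AVC = 6.
For P < £6 the firm produces nothing.

£6 per unit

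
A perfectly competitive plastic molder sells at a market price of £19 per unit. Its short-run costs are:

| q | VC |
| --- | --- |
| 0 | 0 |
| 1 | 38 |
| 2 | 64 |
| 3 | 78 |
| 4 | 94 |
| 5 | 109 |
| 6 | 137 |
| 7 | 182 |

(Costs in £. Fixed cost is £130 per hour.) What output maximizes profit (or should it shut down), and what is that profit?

Compute π = P·q − TC at each output: q=0: -130; q=1: -149; q=2: -156; q=3: -151; q=4: -148; q=5: -144; q=6: -153; q=7: -179.
Profit is highest at q = 0. Equivalently, the lowest AVC in the table is 109/5 ≈ £21.80 at q = 5, and P = £19 falls below it — price never covers variable cost, so the firm shuts down and loses only its fixed cost.

q = 0 (shut down); profit = -£130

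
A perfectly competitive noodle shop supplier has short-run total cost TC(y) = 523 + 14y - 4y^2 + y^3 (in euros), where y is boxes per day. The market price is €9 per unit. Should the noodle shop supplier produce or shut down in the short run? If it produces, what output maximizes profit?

Strip out fixed cost: VC = 14y - 4y^2 + y^3. Then AVC = 14 - 4y + y^2 and MC = 14 - 8y + 3y^2.
The AVC parabola has its vertex at y = 4/2 = 2, where AVC = 14 - 4·2 + 2^2 = €10.
Since P = €9 < min AVC = €10, price fails to cover variable cost at any output.
Shutting down limits the loss to fixed cost, €523.

Shut down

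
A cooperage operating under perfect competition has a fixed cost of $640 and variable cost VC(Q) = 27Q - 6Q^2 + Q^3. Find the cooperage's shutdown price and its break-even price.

Shutdown price = $18; break-even price = $123

AVC = 27 - 6Q + Q^2; minimized at Q = 3, giving min AVC = $18. That is the shutdown price.
ATC = 640/Q + 27 - 6Q + Q^2. Setting dATC/dQ = −640/Q^2 − 6 + 2Q = 0 gives Q = 8 (since 2·8^3 − 6·8^2 = 640).
min ATC = 640/8 + 27 − 6·8 + 8^2 = $123. That is the break-even price.
For $18 ≤ P < $123 the firm produces at a loss; below $18 it shuts down.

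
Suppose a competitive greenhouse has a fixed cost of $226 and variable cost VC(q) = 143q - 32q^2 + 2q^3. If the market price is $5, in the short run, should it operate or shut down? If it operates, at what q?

Shut down

Variable cost is VC = 143q - 32q^2 + 2q^3, so AVC = VC/q = 143 - 32q + 2q^2 and MC = dTC/dq = 143 - 64q + 6q^2.
AVC is minimized where dAVC/dq = -32 + 4q = 0, at q = 8; min AVC = 143 - 32·8 + 2·8^2 = $15.
Since P = $5 < min AVC = $15, price fails to cover variable cost at any output.
The firm minimizes its loss by shutting down and losing only its fixed cost of $226.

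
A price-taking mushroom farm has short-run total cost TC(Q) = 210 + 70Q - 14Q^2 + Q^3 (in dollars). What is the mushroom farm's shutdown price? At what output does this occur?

$21 per unit, at Q = 7

Short-run supply begins at min AVC. From VC = 70Q - 14Q^2 + Q^3, AVC = 70 - 14Q + Q^2.
At the minimum of AVC, MC = AVC. MC = 70 - 28Q + 3Q^2; setting MC = AVC gives 2Q^2 - 14Q = 0, so Q = 7. min AVC = 21.
For P < $21 the firm produces nothing.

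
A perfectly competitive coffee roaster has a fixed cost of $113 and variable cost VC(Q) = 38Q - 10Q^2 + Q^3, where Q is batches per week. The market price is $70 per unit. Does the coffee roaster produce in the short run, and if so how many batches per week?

Strip out fixed cost: VC = 38Q - 10Q^2 + Q^3. Then AVC = 38 - 10Q + Q^2 and MC = 38 - 20Q + 3Q^2.
The AVC parabola has its vertex at Q = 10/2 = 5, where AVC = 38 - 10·5 + 5^2 = $13.
Because $70 ≥ $13, revenue can cover variable cost; the firm operates.
P = MC gives -32 - 20Q + 3Q^2 = 0, with roots -4/3 and 8. Take the larger (rising MC): Q* = 8.
Check: AVC at Q = 8 is $22 ≤ P, so revenue covers variable cost.
Profit = P·Q − TC = 70·8 − 289 = $271.

Produce at Q = 8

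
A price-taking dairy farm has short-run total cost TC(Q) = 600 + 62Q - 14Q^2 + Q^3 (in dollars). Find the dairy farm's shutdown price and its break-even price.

Shutdown price = $13; break-even price = $82

Shutdown price = min AVC. AVC = 62 - 14Q + Q^2, with vertex at Q = 7 and minimum $13.
ATC = 600/Q + 62 - 14Q + Q^2. Setting dATC/dQ = −600/Q^2 − 14 + 2Q = 0 gives Q = 10 (since 2·10^3 − 14·10^2 = 600).
min ATC = 600/10 + 62 − 14·10 + 10^2 = $82. That is the break-even price.
Between these two prices the firm operates at a loss; above $82 it earns a profit.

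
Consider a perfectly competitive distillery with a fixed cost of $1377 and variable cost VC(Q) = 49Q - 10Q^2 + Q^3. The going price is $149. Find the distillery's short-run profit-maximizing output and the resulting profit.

AVC = 49 - 10Q + Q^2; min AVC = $24 at Q = 5. Since P = $149 ≥ min AVC, the firm produces.
MC = 49 - 20Q + 3Q^2. Setting P = MC and taking the root on the rising branch gives Q* = 10.
TR = 149·10 = 1490. TC = 1377 + 490 = 1867. Profit = 1490 − 1867 = -$377.
That loss of $377 beats the $1377 the firm would lose by shutting down; producing recovers $1000 of fixed cost.

Profit = -$377 at Q = 10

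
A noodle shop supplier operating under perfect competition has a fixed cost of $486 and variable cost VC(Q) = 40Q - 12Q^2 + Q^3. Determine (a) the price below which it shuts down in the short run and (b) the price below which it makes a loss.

Shutdown price = min AVC. AVC = 40 - 12Q + Q^2, with vertex at Q = 6 and minimum $4.
ATC = 486/Q + 40 - 12Q + Q^2. Setting dATC/dQ = −486/Q^2 − 12 + 2Q = 0 gives Q = 9 (since 2·9^3 − 12·9^2 = 486).
min ATC = 486/9 + 40 − 12·9 + 9^2 = $67. That is the break-even price.
Between these two prices the firm operates at a loss; above $67 it earns a profit.

Shutdown price = $4; break-even price = $67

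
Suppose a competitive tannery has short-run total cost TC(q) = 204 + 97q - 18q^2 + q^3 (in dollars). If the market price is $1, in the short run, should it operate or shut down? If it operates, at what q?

Shut down

Variable cost is VC = 97q - 18q^2 + q^3, so AVC = VC/q = 97 - 18q + q^2 and MC = dTC/dq = 97 - 36q + 3q^2.
AVC hits its minimum where MC = AVC, at q = 9, giving min AVC = 97 - 18·9 + 9^2 = $16.
Since P = $1 < min AVC = $16, price fails to cover variable cost at any output.
Shutting down limits the loss to fixed cost, $204.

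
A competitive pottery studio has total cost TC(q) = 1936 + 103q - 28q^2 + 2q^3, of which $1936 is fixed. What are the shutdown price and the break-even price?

Shutdown price = min AVC. AVC = 103 - 28q + 2q^2, with vertex at q = 7 and minimum $5.
ATC = 1936/q + 103 - 28q + 2q^2. Setting dATC/dq = −1936/q^2 − 28 + 4q = 0 gives q = 11 (since 4·11^3 − 28·11^2 = 1936).
min ATC = 1936/11 + 103 − 28·11 + 2·11^2 = $213. That is the break-even price.
For $5 ≤ P < $213 the firm produces at a loss; below $5 it shuts down.

Shutdown price = $5; break-even price = $213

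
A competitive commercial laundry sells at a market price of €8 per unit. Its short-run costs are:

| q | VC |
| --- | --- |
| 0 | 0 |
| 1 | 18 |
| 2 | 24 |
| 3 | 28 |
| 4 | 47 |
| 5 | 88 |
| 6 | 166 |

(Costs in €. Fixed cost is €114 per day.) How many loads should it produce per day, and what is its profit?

q = 0 (shut down); profit = -€114

Profit at each row (π = 8q − TC): q=0: -114; q=1: -124; q=2: -122; q=3: -118; q=4: -129; q=5: -162; q=6: -232.
Profit is highest at q = 0. Equivalently, the lowest AVC in the table is 28/3 ≈ €9.33 at q = 3, and P = €8 falls below it — price never covers variable cost, so the firm shuts down and loses only its fixed cost.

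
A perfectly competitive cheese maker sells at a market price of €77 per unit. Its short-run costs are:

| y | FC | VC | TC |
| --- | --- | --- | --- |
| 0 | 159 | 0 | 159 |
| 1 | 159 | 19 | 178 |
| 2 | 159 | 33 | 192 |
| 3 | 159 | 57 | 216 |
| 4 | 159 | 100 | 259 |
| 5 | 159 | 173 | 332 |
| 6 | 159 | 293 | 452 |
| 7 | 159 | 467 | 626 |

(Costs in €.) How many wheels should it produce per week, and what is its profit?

Profit at each row (π = 77y − TC): y=0: -159; y=1: -101; y=2: -38; y=3: 15; y=4: 49; y=5: 53; y=6: 10; y=7: -87.
Profit is maximized at y = 5. AVC there is 173/5 = €34.60 ≤ P, so producing beats shutting down (which would give -€159).

y = 5; profit = €53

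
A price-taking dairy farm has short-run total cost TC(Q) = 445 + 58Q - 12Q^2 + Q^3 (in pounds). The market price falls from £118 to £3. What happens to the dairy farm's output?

Output falls from 10 to 0 (the firm shuts down)

MC = 58 - 24Q + 3Q^2; the shutdown threshold is min AVC = £22 (at Q = 6).
At P = £118 ≥ min AVC, set P = MC on the rising branch: Q = 10.
At P = £3 < min AVC = £22, price no longer covers variable cost at any output, so the firm shuts down: Q = 0.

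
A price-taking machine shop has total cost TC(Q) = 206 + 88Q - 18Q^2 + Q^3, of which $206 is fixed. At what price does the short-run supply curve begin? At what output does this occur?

$7 per unit, at Q = 9

The shutdown price is the minimum of AVC. VC = 88Q - 18Q^2 + Q^3, so AVC = 88 - 18Q + Q^2.
dAVC/dQ = -18 + 2Q = 0 gives Q = 9. min AVC = 88 - 18·9 + 9^2 = 7.
For P < $7 the firm produces nothing.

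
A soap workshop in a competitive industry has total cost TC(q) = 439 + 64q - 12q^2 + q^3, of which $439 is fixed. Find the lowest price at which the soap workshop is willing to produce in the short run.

$28 per unit

The shutdown price is the minimum of AVC. VC = 64q - 12q^2 + q^3, so AVC = 64 - 12q + q^2.
dAVC/dq = -12 + 2q = 0 gives q = 6. min AVC = 64 - 12·6 + 6^2 = 28.
So the shutdown price is $28.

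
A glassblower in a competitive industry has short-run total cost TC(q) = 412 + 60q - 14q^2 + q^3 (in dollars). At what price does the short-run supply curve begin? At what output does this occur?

$11 per unit, at q = 7

The firm shuts down when price falls below the minimum of average variable cost. AVC = VC/q = 60 - 14q + q^2.
At the minimum of AVC, MC = AVC. MC = 60 - 28q + 3q^2; setting MC = AVC gives 2q^2 - 14q = 0, so q = 7. min AVC = 11.
So the shutdown price is $11.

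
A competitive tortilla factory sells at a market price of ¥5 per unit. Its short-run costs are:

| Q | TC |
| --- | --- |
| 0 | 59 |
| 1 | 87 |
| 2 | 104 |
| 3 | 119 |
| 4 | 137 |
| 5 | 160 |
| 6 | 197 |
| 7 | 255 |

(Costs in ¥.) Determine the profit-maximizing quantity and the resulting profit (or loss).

Q = 0 (shut down); profit = -¥59

Compute π = P·Q − TC at each output: Q=0: -59; Q=1: -82; Q=2: -94; Q=3: -104; Q=4: -117; Q=5: -135; Q=6: -167; Q=7: -220.
Profit is highest at Q = 0. Equivalently, the lowest AVC in the table is 78/4 ≈ ¥19.50 at Q = 4, and P = ¥5 falls below it — price never covers variable cost, so the firm shuts down and loses only its fixed cost.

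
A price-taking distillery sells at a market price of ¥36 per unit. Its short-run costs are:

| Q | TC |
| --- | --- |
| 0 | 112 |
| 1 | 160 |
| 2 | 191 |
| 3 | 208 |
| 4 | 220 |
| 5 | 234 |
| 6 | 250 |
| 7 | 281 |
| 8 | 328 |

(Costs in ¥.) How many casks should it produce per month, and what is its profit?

Q = 7; profit = -¥29

Tabulate TR − TC: Q=0: -112; Q=1: -124; Q=2: -119; Q=3: -100; Q=4: -76; Q=5: -54; Q=6: -34; Q=7: -29; Q=8: -40.
Profit is maximized at Q = 7. AVC there is 169/7 = ¥24.14 ≤ P, so producing beats shutting down (which would give -¥112).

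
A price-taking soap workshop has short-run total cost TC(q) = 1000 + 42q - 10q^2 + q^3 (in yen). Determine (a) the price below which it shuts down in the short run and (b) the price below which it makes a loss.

Shutdown price = ¥17; break-even price = ¥142

AVC = 42 - 10q + q^2; minimized at q = 5, giving min AVC = ¥17. That is the shutdown price.
ATC = 1000/q + 42 - 10q + q^2. Setting dATC/dq = −1000/q^2 − 10 + 2q = 0 gives q = 10 (since 2·10^3 − 10·10^2 = 1000).
min ATC = 1000/10 + 42 − 10·10 + 10^2 = ¥142. That is the break-even price.
For ¥17 ≤ P < ¥142 the firm produces at a loss; below ¥17 it shuts down.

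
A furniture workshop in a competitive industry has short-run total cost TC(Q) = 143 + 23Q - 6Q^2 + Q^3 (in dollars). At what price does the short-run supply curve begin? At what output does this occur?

The shutdown price is the minimum of AVC. VC = 23Q - 6Q^2 + Q^3, so AVC = 23 - 6Q + Q^2.
At the minimum of AVC, MC = AVC. MC = 23 - 12Q + 3Q^2; setting MC = AVC gives 2Q^2 - 6Q = 0, so Q = 3. min AVC = 14.
For P < $14 the firm produces nothing.

$14 per unit, at Q = 3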